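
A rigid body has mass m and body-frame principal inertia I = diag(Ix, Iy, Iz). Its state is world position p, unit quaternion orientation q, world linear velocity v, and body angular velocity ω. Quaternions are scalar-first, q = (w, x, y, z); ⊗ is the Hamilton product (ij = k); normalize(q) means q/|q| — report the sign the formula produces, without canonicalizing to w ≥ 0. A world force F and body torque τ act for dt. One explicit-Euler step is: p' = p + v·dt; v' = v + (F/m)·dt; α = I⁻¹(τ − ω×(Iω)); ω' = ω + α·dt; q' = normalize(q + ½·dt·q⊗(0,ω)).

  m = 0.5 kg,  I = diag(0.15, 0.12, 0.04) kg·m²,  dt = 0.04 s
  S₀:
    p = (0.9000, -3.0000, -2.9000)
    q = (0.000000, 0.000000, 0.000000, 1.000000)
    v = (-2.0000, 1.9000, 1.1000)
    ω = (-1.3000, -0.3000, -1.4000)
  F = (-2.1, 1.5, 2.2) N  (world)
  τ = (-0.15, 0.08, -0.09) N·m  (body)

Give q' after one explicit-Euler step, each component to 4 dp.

q' = (0.0280, 0.0060, -0.0260, 0.9993)

Hamilton product q⊗(0,ω) = (1.4000000, 0.3000000, -1.3000000, 0.0000000)
q + ½dt·q⊗(0,ω), renormalized = (0.0280, 0.0060, -0.0260, 0.9993)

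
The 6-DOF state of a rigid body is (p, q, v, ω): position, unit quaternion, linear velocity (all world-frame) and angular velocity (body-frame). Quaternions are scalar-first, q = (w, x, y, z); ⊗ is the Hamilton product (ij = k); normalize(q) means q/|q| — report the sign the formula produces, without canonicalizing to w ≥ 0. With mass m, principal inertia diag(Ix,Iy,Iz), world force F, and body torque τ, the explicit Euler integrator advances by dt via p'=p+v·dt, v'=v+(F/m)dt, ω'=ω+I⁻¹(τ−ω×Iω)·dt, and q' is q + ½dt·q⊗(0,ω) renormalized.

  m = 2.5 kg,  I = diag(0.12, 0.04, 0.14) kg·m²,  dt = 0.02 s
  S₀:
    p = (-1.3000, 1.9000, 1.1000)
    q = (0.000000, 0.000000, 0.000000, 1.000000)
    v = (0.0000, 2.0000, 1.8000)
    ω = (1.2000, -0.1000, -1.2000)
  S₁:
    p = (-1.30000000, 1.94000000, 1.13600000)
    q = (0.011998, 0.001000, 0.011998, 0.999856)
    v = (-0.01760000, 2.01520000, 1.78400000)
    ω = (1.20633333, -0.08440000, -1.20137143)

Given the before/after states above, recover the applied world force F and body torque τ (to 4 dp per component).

velocity change Δv = (-0.01760000, 0.01520000, -0.01600000)
m·(v₁−v₀)/dt = (-2.2000, 1.9000, -2.0000)
ω₁ − ω₀ = (0.00633333, 0.01560000, -0.00137143)
τ = I·(Δω/dt) + ω₀×(Iω₀) = (0.0500, 0.0600, 0.0000)

F = (-2.2000, 1.9000, -2.0000)
τ = (0.0500, 0.0600, 0.0000)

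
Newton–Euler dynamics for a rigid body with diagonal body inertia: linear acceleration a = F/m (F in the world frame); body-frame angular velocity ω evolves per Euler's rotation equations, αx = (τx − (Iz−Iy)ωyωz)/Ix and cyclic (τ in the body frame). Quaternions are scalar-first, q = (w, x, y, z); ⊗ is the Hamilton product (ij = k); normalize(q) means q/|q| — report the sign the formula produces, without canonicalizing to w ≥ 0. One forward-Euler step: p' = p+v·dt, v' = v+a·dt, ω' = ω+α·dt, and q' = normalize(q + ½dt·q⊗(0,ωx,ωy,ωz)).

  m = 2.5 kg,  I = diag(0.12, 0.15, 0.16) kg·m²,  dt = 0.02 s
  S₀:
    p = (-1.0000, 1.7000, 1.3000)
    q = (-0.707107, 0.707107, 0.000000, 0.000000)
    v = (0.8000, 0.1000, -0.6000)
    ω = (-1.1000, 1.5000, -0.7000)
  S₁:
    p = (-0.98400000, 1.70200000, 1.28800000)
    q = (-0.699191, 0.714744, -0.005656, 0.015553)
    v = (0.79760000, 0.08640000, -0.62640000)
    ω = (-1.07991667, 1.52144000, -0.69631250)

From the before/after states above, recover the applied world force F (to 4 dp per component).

v₁ − v₀ = (-0.00240000, -0.01360000, -0.02640000)
F = m·Δv/dt = (-0.3000, -1.7000, -3.3000)

F = (-0.3000, -1.7000, -3.3000)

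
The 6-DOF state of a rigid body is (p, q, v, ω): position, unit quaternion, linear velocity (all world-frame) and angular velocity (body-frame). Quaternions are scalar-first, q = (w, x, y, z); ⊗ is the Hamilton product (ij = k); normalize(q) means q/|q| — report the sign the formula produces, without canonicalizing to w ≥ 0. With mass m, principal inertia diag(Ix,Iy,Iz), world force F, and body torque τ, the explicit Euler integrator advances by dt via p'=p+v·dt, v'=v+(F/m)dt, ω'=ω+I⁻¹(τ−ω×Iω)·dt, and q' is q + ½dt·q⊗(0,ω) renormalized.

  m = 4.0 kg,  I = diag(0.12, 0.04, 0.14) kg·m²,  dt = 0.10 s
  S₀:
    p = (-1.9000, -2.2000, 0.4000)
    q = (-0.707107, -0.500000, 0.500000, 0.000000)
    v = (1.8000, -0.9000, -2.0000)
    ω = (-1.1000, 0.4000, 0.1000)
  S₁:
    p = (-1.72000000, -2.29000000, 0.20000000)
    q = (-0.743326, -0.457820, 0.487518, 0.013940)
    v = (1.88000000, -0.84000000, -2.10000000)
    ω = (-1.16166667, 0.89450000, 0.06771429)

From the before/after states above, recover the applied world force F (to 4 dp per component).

F = (3.2000, 2.4000, -4.0000)

velocity change Δv = (0.08000000, 0.06000000, -0.10000000)
F = m·Δv/dt = (3.2000, 2.4000, -4.0000)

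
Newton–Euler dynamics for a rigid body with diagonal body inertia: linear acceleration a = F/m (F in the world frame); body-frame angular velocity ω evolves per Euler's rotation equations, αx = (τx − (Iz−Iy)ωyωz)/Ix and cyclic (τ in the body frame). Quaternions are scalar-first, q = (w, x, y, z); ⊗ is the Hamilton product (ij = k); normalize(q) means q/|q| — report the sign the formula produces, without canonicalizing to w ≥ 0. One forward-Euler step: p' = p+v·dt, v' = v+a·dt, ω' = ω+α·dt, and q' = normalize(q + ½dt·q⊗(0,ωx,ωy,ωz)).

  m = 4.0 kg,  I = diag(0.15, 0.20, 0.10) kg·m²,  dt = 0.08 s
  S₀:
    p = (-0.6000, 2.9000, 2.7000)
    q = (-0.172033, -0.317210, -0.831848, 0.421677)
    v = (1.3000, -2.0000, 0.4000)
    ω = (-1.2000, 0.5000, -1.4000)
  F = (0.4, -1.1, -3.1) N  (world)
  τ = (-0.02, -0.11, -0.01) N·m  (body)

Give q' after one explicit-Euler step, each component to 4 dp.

q⊗(0,ω) = (0.6256198, 1.1601883, -1.0361229, -0.9159764)
updated quaternion q' = (-0.1466, -0.2700, -0.8708, 0.3839)

q' = (-0.1466, -0.2700, -0.8708, 0.3839)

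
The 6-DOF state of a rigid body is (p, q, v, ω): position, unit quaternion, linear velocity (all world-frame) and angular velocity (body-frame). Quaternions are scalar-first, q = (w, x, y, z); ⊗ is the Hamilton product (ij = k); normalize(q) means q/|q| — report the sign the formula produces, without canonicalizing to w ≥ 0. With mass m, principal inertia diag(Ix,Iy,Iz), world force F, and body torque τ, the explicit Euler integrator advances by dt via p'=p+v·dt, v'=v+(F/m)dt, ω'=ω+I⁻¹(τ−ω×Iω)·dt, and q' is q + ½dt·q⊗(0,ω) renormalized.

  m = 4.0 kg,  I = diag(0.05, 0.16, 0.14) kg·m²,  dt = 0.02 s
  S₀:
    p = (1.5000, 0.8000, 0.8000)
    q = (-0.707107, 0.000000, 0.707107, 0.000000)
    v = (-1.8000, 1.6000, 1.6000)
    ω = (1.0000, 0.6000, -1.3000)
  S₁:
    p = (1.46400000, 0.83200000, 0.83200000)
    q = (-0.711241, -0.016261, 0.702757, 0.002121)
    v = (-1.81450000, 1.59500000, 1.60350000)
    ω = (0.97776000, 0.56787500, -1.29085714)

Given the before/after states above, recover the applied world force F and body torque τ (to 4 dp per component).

v₁ − v₀ = (-0.01450000, -0.00500000, 0.00350000)
m·(v₁−v₀)/dt = (-2.9000, -1.0000, 0.7000)
Δω = ω₁−ω₀ = (-0.02224000, -0.03212500, 0.00914286)
τ = I·(Δω/dt) + ω₀×(Iω₀) = (-0.0400, -0.1400, 0.1300)

F = (-2.9000, -1.0000, 0.7000)
τ = (-0.0400, -0.1400, 0.1300)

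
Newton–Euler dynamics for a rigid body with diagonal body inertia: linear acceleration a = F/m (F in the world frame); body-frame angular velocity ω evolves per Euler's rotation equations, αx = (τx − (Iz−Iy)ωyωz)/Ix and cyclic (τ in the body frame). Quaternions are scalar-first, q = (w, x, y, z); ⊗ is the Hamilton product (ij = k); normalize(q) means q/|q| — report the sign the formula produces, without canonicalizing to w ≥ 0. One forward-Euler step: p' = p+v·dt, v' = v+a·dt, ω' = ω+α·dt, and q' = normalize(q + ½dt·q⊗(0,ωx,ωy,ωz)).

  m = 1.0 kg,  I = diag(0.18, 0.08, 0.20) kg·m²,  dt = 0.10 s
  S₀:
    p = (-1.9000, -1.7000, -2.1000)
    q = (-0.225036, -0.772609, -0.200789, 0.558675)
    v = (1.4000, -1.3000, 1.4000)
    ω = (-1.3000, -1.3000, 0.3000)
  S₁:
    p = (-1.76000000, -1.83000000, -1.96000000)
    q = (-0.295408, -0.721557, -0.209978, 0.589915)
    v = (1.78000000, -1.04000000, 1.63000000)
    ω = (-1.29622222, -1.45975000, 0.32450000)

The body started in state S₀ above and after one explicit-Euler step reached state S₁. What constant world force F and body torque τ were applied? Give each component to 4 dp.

F = (3.8000, 2.6000, 2.3000)
τ = (-0.0400, -0.1200, -0.1200)

Δv = v₁−v₀ = (0.38000000, 0.26000000, 0.23000000)
applied force F = (3.8000, 2.6000, 2.3000)
rate change Δω = (0.00377778, -0.15975000, 0.02450000)
applied torque τ = (-0.0400, -0.1200, -0.1200)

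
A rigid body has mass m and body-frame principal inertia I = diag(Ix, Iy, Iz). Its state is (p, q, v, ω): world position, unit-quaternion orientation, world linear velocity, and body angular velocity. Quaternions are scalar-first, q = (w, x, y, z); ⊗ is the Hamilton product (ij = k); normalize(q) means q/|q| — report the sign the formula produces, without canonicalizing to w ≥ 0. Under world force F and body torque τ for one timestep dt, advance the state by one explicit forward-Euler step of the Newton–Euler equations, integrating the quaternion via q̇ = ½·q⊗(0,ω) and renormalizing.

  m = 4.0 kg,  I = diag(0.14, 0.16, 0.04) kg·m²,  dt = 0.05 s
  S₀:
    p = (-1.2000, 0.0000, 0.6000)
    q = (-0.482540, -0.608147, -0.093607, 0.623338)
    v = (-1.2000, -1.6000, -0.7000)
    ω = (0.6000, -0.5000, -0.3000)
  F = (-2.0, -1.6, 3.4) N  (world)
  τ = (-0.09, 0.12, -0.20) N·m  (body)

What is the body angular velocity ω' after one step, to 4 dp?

ω' = (0.5743, -0.4569, -0.5425)

precession coupling ω×(Iω) = (-0.0180, -0.0180, -0.0060)
α = I⁻¹(τ − ω×Iω) = (-0.5143, 0.8625, -4.8500)
ω + α·dt = (0.5743, -0.4569, -0.5425)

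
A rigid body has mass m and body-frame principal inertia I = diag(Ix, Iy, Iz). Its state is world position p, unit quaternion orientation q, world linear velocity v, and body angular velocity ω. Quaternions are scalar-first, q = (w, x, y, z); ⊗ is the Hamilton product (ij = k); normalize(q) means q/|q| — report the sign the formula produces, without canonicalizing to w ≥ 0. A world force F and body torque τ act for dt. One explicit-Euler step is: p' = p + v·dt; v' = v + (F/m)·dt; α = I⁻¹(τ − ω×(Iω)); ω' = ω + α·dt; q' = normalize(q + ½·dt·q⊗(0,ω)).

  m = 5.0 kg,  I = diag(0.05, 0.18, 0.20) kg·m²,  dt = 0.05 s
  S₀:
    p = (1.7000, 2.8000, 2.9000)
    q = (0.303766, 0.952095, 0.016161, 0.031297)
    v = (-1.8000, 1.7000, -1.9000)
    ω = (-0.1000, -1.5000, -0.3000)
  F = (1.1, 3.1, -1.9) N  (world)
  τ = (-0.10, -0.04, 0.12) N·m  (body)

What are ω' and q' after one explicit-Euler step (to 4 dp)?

ω×(Iω) gyroscopic = (0.0090, -0.0045, 0.0195)
α = I⁻¹(τ − ω×Iω) = (-2.1800, -0.1972, 0.5025)
new body rate ω' = (-0.2090, -1.5099, -0.2749)
q⊗(0,ω) = (0.1288401, 0.0117206, -0.1731502, -1.5176562)
q + ½dt·q⊗(0,ω), renormalized = (0.3068, 0.9517, 0.0118, -0.0066)

ω' = (-0.2090, -1.5099, -0.2749)
q' = (0.3068, 0.9517, 0.0118, -0.0066)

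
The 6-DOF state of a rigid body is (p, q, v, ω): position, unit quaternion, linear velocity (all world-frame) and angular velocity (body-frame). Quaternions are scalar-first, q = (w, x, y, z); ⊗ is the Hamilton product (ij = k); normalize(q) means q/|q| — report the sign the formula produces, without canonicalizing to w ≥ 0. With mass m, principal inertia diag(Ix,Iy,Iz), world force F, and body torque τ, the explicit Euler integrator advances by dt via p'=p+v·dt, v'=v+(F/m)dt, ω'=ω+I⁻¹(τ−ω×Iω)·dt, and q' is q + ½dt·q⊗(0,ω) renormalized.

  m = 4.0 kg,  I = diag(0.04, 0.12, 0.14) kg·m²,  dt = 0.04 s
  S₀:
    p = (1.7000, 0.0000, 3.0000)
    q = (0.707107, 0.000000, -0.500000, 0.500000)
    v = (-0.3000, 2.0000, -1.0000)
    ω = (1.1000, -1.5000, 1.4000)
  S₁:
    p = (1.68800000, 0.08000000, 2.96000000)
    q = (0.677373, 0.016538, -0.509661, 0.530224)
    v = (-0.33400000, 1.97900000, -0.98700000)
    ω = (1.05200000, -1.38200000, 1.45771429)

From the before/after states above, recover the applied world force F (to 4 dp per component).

F = (-3.4000, -2.1000, 1.3000)

velocity change Δv = (-0.03400000, -0.02100000, 0.01300000)
F = m·Δv/dt = (-3.4000, -2.1000, 1.3000)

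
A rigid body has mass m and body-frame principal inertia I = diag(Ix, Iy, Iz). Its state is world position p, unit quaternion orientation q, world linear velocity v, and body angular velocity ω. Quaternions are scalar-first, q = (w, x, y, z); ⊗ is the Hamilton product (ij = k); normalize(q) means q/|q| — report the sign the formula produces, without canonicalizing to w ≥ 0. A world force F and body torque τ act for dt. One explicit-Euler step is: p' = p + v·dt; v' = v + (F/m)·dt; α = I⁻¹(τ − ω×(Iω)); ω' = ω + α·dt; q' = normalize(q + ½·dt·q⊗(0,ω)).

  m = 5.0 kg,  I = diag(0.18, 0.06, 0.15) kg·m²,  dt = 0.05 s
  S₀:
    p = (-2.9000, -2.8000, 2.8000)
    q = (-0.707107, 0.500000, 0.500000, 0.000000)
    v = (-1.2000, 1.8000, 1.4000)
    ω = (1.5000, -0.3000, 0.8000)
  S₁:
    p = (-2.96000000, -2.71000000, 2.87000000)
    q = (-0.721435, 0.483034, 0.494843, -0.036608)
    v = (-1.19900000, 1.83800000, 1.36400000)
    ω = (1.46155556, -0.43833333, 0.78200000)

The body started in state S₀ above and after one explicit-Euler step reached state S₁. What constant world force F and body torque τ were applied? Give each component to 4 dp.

F = (0.1000, 3.8000, -3.6000)
τ = (-0.1600, -0.1300, 0.0000)

velocity change Δv = (0.00100000, 0.03800000, -0.03600000)
F = m·Δv/dt = (0.1000, 3.8000, -3.6000)
ω₁ − ω₀ = (-0.03844444, -0.13833333, -0.01800000)
applied torque τ = (-0.1600, -0.1300, 0.0000)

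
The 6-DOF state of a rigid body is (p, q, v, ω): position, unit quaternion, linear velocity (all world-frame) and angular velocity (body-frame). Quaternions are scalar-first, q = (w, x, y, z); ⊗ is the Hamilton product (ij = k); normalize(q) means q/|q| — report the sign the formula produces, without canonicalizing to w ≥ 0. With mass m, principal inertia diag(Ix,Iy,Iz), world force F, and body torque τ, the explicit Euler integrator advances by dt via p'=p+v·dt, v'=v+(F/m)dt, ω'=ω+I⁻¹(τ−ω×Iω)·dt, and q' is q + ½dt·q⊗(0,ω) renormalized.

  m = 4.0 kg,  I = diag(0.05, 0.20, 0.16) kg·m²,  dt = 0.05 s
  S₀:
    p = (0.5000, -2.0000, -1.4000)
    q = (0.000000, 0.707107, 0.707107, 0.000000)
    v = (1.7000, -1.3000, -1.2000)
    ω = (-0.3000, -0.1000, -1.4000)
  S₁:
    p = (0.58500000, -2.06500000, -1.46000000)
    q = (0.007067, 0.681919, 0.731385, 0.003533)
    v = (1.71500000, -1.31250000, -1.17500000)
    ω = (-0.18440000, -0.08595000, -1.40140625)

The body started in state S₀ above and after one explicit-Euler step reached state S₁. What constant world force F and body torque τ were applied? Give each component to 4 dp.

F = (1.2000, -1.0000, 2.0000)
τ = (0.1100, 0.0100, 0.0000)

Δω = ω₁−ω₀ = (0.11560000, 0.01405000, -0.00140625)
τ = I·(Δω/dt) + ω₀×(Iω₀) = (0.1100, 0.0100, 0.0000)
velocity change Δv = (0.01500000, -0.01250000, 0.02500000)
F = m·Δv/dt = (1.2000, -1.0000, 2.0000)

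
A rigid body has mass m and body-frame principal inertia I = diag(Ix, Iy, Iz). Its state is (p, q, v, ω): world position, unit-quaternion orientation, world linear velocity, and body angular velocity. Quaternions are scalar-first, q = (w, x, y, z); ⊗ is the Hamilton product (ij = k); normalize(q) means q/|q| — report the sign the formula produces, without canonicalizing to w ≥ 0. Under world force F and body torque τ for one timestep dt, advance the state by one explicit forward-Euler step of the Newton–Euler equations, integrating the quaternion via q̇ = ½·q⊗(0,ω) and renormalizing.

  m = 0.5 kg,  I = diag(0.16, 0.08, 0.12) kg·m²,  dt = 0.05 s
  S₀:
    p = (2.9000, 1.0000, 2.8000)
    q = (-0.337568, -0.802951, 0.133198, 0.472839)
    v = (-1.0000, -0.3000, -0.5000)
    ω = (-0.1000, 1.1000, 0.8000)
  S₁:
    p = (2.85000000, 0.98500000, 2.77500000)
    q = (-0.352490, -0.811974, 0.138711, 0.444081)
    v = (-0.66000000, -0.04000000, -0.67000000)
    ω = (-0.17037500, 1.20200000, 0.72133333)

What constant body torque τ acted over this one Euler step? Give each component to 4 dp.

τ = (-0.1900, 0.1600, -0.1800)

rate change Δω = (-0.07037500, 0.10200000, -0.07866667)
applied torque τ = (-0.1900, 0.1600, -0.1800)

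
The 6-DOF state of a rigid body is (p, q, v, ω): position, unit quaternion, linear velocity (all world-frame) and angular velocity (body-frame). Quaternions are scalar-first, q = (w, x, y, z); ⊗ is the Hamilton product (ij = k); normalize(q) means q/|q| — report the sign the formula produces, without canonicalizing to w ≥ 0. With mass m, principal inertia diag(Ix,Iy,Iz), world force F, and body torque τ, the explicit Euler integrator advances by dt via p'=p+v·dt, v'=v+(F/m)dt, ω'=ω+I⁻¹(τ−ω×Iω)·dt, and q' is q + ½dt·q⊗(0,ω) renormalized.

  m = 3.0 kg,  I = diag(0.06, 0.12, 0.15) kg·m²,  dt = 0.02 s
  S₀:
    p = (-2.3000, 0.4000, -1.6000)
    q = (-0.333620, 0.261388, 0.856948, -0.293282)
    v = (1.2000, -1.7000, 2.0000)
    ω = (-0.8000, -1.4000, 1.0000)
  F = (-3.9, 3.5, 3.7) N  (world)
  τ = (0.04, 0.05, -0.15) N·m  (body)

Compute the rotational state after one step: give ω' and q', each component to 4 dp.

ω' = (-0.7727, -1.4037, 0.9710)
q' = (-0.3165, 0.2685, 0.8612, -0.2934)

α = I⁻¹(τ − ω×Iω) = (1.3667, -0.1833, -1.4480)
ω + α·dt = (-0.7727, -1.4037, 0.9710)
Hamilton product q⊗(0,ω) = (1.7021196, 0.7132492, 0.4403056, -0.0140048)
updated quaternion q' = (-0.3165, 0.2685, 0.8612, -0.2934)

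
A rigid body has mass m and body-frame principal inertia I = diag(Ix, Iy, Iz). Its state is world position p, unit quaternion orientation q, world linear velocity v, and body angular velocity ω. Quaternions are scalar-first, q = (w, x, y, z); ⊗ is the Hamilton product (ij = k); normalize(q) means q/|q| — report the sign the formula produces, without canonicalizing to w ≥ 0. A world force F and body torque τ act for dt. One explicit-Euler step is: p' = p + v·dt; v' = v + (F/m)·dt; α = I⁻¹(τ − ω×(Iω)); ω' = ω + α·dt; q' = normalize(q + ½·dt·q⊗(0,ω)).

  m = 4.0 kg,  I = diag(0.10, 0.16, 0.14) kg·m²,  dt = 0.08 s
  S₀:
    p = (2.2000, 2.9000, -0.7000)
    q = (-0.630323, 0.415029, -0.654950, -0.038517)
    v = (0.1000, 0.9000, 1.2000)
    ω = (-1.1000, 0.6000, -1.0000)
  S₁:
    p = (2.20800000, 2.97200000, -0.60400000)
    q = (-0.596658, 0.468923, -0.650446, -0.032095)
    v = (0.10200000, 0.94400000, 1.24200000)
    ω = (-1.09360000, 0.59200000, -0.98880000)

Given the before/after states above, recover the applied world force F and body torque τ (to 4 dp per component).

F = (0.1000, 2.2000, 2.1000)
τ = (0.0200, -0.0600, -0.0200)

Δω = ω₁−ω₀ = (0.00640000, -0.00800000, 0.01120000)
applied torque τ = (0.0200, -0.0600, -0.0200)
Δv = v₁−v₀ = (0.00200000, 0.04400000, 0.04200000)
m·(v₁−v₀)/dt = (0.1000, 2.2000, 2.1000)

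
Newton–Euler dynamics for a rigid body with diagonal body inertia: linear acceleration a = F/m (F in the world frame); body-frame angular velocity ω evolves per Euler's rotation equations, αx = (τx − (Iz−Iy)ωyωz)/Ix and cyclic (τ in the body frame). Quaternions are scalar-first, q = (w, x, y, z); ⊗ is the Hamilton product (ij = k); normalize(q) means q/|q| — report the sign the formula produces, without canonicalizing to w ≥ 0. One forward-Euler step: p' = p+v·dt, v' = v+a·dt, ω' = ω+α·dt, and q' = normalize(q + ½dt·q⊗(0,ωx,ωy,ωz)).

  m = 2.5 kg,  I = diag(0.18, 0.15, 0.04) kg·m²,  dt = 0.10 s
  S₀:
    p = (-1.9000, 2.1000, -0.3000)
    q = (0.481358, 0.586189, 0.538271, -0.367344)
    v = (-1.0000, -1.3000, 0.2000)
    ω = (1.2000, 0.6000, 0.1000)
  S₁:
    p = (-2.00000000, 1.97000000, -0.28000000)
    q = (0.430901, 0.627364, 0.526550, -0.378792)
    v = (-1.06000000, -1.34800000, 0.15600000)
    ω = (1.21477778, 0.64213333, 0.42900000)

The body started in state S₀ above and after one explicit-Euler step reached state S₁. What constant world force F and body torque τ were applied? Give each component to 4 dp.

v₁ − v₀ = (-0.06000000, -0.04800000, -0.04400000)
F = m·Δv/dt = (-1.5000, -1.2000, -1.1000)
Δω = ω₁−ω₀ = (0.01477778, 0.04213333, 0.32900000)
applied torque τ = (0.0200, 0.0800, 0.1100)

F = (-1.5000, -1.2000, -1.1000)
τ = (0.0200, 0.0800, 0.1100)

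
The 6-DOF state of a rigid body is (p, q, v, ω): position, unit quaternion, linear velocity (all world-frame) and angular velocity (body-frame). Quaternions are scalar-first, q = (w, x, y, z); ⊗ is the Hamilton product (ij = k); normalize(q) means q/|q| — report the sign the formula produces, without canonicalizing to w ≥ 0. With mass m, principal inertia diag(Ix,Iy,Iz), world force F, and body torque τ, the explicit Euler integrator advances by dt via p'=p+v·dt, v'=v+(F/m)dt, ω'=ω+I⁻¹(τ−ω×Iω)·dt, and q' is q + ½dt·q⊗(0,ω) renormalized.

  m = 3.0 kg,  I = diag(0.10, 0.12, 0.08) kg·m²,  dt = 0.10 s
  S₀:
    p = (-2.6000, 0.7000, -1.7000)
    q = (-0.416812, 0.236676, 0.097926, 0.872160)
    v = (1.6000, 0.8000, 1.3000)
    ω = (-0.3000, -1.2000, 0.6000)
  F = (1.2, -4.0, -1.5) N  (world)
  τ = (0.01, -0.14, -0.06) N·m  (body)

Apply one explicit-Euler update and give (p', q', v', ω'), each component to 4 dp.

p' = (-2.4400, 0.7800, -1.5700)
q' = (-0.4325, 0.2975, 0.1025, 0.8449)
v' = (1.6400, 0.6667, 1.2500)
ω' = (-0.3188, -1.3137, 0.5160)

a = F/m = (0.4000, -1.3333, -0.5000)
p' = p + v·dt = (-2.4400, 0.7800, -1.5700)
v' = v + a·dt = (1.6400, 0.6667, 1.2500)
precession coupling ω×(Iω) = (0.0288, -0.0036, 0.0072)
(τ − ω×Iω)/I = (-0.1880, -1.1367, -0.8400)
ω' = ω + α·dt = (-0.3188, -1.3137, 0.5160)
2q̇ = q⊗(0,ω) = (-0.3347820, 1.2303912, 0.0965208, -0.5047206)
q' = normalize(q + ½dt·q⊗(0,ω)) = (-0.4325, 0.2975, 0.1025, 0.8449)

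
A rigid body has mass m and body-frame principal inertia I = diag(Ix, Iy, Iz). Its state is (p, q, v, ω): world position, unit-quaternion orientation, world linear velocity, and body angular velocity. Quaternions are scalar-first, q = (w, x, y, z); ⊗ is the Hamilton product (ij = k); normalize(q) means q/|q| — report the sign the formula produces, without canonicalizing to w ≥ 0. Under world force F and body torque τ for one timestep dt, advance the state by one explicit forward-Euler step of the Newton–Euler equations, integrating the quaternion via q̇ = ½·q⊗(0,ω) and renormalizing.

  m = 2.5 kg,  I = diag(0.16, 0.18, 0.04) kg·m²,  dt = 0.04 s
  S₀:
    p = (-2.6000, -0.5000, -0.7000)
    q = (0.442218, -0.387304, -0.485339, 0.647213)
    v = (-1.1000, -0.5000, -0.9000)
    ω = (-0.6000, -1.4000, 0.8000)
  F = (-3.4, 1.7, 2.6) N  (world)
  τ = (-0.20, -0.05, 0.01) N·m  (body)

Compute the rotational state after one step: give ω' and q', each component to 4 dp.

ω' = (-0.6892, -1.3983, 0.7932)
q' = (0.4134, -0.3820, -0.4990, 0.6589)

precession coupling ω×(Iω) = (0.1568, -0.0576, 0.0168)
angular accel α = (-2.2300, 0.0422, -0.1700)
ω' = ω + α·dt = (-0.6892, -1.3983, 0.7932)
Hamilton product q⊗(0,ω) = (-1.4296274, 0.2524962, -0.6975898, 0.6047966)
q' = normalize(q + ½dt·q⊗(0,ω)) = (0.4134, -0.3820, -0.4990, 0.6589)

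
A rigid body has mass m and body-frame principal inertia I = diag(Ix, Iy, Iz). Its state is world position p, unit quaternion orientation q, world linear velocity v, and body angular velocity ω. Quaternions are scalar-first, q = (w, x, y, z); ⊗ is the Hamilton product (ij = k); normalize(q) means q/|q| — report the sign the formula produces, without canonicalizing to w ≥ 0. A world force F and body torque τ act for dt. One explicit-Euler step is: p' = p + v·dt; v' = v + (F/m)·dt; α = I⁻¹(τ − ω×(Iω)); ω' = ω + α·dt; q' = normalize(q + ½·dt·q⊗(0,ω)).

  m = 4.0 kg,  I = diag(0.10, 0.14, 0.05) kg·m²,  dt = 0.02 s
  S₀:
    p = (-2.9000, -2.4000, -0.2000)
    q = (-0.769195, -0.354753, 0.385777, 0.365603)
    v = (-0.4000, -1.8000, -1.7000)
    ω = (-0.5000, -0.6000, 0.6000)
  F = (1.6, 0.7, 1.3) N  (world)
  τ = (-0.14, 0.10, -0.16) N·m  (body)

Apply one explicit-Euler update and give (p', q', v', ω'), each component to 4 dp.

p' = (-2.9080, -2.4360, -0.2340)
q' = (-0.7708, -0.3464, 0.3907, 0.3650)
v' = (-0.3920, -1.7965, -1.6935)
ω' = (-0.5345, -0.5836, 0.5312)

a = F/m = (0.4000, 0.1750, 0.3250)
p + v·dt = (-2.9080, -2.4360, -0.2340)
v' = v + a·dt = (-0.3920, -1.7965, -1.6935)
(τ − ω×Iω)/I = (-1.7240, 0.8214, -3.4400)
ω + α·dt = (-0.5345, -0.5836, 0.5312)
Hamilton product q⊗(0,ω) = (-0.1652721, 0.8354255, 0.4915673, -0.0557767)
q + ½dt·q⊗(0,ω), renormalized = (-0.7708, -0.3464, 0.3907, 0.3650)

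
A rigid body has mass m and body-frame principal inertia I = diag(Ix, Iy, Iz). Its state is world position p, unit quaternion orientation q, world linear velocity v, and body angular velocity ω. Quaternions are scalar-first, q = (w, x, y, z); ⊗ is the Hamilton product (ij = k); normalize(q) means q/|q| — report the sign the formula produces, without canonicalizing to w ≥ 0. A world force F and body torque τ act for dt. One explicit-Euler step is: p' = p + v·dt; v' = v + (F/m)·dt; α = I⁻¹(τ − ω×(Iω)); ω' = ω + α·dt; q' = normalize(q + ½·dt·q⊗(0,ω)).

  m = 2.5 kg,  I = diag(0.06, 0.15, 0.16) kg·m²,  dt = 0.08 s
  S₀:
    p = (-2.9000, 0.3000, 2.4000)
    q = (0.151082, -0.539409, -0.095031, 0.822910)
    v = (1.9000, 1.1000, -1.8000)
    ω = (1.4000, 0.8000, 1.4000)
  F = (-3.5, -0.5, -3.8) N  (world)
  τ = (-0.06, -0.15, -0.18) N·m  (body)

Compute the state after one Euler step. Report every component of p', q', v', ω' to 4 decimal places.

linear accel F/m = (-1.4000, -0.2000, -1.5200)
p + v·dt = (-2.7480, 0.3880, 2.2560)
v + (F/m)dt = (1.7880, 1.0840, -1.9216)
precession coupling ω×(Iω) = (0.0112, -0.1960, 0.1008)
(τ − ω×Iω)/I = (-1.1867, 0.3067, -1.7550)
ω' = ω + α·dt = (1.3051, 0.8245, 1.2596)
q⊗(0,ω) = (-0.3208766, -0.5798566, 2.0281122, -0.0869690)
q + ½dt·q⊗(0,ω), renormalized = (0.1377, -0.5606, -0.0139, 0.8165)

p' = (-2.7480, 0.3880, 2.2560)
q' = (0.1377, -0.5606, -0.0139, 0.8165)
v' = (1.7880, 1.0840, -1.9216)
ω' = (1.3051, 0.8245, 1.2596)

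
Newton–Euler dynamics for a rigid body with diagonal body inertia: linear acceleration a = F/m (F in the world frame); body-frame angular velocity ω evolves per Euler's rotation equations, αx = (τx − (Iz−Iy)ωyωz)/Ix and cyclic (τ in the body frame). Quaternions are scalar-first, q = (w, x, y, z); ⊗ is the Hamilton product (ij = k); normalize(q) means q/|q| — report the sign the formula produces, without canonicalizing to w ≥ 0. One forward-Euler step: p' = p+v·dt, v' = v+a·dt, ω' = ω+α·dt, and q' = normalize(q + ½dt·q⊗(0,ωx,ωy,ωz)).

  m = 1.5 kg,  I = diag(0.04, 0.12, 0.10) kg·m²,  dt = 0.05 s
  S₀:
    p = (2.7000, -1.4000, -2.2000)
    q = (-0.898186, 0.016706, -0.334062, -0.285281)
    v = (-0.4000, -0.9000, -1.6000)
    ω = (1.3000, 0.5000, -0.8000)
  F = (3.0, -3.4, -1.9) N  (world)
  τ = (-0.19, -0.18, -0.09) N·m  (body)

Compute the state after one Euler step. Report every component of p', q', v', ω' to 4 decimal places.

p' = (2.6800, -1.4450, -2.2800)
q' = (-0.8995, -0.0022, -0.3539, -0.2560)
v' = (-0.3000, -1.0133, -1.6633)
ω' = (1.0525, 0.3990, -0.8710)

a = F/m = (2.0000, -2.2667, -1.2667)
p + v·dt = (2.6800, -1.4450, -2.2800)
new velocity v' = (-0.3000, -1.0133, -1.6633)
ω×(Iω) gyroscopic = (0.0080, 0.0624, 0.0520)
angular accel α = (-4.9500, -2.0200, -1.4200)
ω + α·dt = (1.0525, 0.3990, -0.8710)
q⊗(0,ω) = (-0.0829116, -0.7577517, -0.8065935, 1.1611824)
updated quaternion q' = (-0.8995, -0.0022, -0.3539, -0.2560)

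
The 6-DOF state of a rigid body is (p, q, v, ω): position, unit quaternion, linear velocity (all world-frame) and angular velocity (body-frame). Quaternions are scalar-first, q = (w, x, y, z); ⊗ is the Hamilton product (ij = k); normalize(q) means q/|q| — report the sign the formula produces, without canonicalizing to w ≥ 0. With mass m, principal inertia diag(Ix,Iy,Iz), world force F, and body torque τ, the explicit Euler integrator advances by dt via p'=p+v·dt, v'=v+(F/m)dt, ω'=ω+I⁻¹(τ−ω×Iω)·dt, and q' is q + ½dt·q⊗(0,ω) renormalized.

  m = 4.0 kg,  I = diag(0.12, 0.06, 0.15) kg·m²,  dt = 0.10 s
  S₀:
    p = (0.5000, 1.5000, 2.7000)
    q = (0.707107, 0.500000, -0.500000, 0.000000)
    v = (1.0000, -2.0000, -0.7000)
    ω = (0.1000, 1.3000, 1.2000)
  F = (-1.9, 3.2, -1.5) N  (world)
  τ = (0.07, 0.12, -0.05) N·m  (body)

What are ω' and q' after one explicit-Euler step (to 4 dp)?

ω' = (0.0413, 1.5060, 1.1719)
q' = (0.7342, 0.4717, -0.4821, 0.0771)

precession coupling ω×(Iω) = (0.1404, -0.0036, -0.0078)
α = I⁻¹(τ − ω×Iω) = (-0.5867, 2.0600, -0.2813)
ω + α·dt = (0.0413, 1.5060, 1.1719)
Hamilton product q⊗(0,ω) = (0.6000000, -0.5292893, 0.3192391, 1.5485284)
updated quaternion q' = (0.7342, 0.4717, -0.4821, 0.0771)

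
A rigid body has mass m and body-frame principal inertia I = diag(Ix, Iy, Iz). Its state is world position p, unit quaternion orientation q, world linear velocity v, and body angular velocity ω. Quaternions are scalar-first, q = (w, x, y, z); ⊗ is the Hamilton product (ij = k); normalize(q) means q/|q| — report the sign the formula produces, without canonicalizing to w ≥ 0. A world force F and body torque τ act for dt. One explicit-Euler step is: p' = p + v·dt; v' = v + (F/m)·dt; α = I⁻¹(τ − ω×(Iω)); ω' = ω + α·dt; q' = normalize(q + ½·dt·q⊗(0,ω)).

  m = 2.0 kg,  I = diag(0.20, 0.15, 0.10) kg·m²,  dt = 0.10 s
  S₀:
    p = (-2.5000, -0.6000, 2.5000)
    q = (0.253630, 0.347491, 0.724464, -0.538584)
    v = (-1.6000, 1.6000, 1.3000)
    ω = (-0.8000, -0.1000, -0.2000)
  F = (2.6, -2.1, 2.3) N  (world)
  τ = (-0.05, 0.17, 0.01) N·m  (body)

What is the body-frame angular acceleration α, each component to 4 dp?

ω×(Iω) gyroscopic = (-0.0010, 0.0160, -0.0040)
angular accel α = (-0.2450, 1.0267, 0.1400)

α = (-0.2450, 1.0267, 0.1400)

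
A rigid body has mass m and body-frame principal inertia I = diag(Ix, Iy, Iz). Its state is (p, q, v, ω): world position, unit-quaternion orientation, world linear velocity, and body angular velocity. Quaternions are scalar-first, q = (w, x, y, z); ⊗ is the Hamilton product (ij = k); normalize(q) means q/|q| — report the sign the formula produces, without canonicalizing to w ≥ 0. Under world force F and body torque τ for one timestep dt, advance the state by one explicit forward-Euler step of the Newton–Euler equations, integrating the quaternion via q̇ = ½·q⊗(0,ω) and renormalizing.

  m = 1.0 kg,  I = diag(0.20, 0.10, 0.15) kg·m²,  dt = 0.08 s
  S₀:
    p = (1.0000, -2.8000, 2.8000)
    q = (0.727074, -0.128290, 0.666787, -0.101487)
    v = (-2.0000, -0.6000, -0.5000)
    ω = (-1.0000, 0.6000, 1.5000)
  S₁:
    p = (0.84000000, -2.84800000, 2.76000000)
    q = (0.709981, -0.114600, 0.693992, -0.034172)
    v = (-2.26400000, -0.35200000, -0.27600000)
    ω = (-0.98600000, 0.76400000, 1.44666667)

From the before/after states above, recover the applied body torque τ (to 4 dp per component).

τ = (0.0800, 0.1300, -0.0400)

rate change Δω = (0.01400000, 0.16400000, -0.05333333)
gyro term ω₀×Iω₀ = (0.0450, -0.0750, 0.0600)
τ = I·(Δω/dt) + ω₀×(Iω₀) = (0.0800, 0.1300, -0.0400)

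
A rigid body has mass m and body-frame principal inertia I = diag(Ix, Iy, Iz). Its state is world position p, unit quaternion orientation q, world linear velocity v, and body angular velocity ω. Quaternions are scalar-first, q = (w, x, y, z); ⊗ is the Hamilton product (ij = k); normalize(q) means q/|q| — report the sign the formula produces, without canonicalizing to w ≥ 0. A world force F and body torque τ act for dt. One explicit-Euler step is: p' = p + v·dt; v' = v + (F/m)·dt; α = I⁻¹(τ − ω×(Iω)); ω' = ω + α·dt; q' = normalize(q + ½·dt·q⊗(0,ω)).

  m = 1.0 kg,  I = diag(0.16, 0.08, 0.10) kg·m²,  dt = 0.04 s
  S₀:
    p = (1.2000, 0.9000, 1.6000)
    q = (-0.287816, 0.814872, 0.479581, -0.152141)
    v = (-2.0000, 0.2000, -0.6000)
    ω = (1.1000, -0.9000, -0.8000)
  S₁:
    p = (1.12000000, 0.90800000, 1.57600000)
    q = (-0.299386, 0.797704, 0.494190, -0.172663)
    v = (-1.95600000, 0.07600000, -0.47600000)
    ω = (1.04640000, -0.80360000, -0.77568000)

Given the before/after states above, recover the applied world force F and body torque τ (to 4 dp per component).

F = (1.1000, -3.1000, 3.1000)
τ = (-0.2000, 0.1400, 0.1400)

rate change Δω = (-0.05360000, 0.09640000, 0.02432000)
ω₀×(Iω₀) = (0.0144, -0.0528, 0.0792)
I·α + gyro = (-0.2000, 0.1400, 0.1400)
velocity change Δv = (0.04400000, -0.12400000, 0.12400000)
F = m·Δv/dt = (1.1000, -3.1000, 3.1000)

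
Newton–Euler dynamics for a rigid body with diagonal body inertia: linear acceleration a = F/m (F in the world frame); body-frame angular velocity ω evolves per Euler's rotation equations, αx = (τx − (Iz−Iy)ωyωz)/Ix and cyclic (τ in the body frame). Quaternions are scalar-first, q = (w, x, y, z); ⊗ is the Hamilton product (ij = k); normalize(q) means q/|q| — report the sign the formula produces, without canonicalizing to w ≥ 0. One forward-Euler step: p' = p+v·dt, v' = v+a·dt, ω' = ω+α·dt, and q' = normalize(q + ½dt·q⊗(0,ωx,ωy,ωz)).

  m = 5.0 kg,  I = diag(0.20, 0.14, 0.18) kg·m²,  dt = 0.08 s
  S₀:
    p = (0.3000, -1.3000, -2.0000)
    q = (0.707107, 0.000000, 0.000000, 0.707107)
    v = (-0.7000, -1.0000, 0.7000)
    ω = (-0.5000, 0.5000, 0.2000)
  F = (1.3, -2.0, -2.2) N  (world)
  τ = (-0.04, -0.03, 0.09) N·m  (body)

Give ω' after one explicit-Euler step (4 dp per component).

α = I⁻¹(τ − ω×Iω) = (-0.2200, -0.2000, 0.4167)
ω + α·dt = (-0.5176, 0.4840, 0.2333)

ω' = (-0.5176, 0.4840, 0.2333)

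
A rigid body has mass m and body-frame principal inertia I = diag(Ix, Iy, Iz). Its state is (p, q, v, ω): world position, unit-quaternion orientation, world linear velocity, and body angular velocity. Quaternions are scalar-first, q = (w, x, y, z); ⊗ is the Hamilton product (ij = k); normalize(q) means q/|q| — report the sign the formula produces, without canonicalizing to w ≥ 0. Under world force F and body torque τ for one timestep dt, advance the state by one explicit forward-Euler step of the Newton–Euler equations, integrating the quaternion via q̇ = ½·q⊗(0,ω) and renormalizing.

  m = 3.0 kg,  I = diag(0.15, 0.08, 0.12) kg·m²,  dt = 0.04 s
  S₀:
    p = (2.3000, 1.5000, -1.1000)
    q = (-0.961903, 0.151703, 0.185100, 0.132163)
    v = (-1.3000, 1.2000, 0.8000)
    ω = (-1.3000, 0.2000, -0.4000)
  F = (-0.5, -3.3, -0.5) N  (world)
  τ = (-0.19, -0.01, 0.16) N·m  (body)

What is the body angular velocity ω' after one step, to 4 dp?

ω' = (-1.3498, 0.1872, -0.3527)

angular accel α = (-1.2453, -0.3200, 1.1817)
new body rate ω' = (-1.3498, 0.1872, -0.3527)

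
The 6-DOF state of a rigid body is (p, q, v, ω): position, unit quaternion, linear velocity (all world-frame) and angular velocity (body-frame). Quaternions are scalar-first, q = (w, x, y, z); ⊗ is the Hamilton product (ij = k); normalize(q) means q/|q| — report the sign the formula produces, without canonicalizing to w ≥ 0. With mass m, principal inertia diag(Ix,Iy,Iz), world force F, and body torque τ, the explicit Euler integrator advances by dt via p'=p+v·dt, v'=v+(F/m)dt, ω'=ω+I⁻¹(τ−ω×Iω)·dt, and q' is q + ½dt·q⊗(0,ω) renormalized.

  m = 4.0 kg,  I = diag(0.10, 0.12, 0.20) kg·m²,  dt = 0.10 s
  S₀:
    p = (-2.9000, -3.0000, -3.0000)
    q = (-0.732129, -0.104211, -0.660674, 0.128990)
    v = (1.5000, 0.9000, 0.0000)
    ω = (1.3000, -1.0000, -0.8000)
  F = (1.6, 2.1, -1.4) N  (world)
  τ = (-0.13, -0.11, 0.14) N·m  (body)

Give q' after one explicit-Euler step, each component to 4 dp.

q' = (-0.7501, -0.1184, -0.6173, 0.2056)

Hamilton product q⊗(0,ω) = (-0.4220077, -0.2942385, 0.8164472, 1.5487904)
updated quaternion q' = (-0.7501, -0.1184, -0.6173, 0.2056)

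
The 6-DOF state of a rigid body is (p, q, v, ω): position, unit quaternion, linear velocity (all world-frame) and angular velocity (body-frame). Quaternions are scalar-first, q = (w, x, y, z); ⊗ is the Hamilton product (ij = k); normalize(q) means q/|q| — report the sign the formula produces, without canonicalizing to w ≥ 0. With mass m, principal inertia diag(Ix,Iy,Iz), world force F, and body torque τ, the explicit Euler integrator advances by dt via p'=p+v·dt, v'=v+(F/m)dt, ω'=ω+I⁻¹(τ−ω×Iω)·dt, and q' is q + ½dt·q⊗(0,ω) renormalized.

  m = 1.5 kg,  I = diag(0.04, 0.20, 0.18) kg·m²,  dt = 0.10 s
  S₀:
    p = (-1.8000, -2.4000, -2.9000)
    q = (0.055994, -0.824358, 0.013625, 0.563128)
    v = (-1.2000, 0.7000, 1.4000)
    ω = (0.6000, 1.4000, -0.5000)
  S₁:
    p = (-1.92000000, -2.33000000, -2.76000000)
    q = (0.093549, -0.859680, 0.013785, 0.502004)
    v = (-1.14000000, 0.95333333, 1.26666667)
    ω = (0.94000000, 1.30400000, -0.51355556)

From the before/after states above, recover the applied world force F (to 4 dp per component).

F = (0.9000, 3.8000, -2.0000)

Δv = v₁−v₀ = (0.06000000, 0.25333333, -0.13333333)
m·(v₁−v₀)/dt = (0.9000, 3.8000, -2.0000)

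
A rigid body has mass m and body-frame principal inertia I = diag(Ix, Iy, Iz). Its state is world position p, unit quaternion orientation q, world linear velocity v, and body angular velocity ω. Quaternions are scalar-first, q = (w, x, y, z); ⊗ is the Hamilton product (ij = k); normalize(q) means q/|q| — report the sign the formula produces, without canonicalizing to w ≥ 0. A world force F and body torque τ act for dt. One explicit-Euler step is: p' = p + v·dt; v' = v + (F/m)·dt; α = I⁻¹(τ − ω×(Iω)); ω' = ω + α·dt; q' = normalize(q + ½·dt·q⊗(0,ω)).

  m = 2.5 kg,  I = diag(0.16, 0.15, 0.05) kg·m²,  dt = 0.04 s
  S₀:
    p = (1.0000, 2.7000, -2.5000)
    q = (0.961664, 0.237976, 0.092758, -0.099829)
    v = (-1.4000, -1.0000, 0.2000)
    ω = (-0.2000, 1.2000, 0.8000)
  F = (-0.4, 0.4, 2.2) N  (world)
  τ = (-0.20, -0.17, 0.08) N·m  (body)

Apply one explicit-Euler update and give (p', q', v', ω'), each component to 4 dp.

a = (-0.1600, 0.1600, 0.8800)
new position p' = (0.9440, 2.6600, -2.4920)
new velocity v' = (-1.4064, -0.9936, 0.2352)
α = I⁻¹(τ − ω×Iω) = (-0.6500, -1.0160, 1.5520)
ω' = ω + α·dt = (-0.2260, 1.1594, 0.8621)
2q̇ = q⊗(0,ω) = (0.0161488, 0.0016684, 0.9835818, 1.0734540)
q + ½dt·q⊗(0,ω), renormalized = (0.9616, 0.2379, 0.1124, -0.0783)

p' = (0.9440, 2.6600, -2.4920)
q' = (0.9616, 0.2379, 0.1124, -0.0783)
v' = (-1.4064, -0.9936, 0.2352)
ω' = (-0.2260, 1.1594, 0.8621)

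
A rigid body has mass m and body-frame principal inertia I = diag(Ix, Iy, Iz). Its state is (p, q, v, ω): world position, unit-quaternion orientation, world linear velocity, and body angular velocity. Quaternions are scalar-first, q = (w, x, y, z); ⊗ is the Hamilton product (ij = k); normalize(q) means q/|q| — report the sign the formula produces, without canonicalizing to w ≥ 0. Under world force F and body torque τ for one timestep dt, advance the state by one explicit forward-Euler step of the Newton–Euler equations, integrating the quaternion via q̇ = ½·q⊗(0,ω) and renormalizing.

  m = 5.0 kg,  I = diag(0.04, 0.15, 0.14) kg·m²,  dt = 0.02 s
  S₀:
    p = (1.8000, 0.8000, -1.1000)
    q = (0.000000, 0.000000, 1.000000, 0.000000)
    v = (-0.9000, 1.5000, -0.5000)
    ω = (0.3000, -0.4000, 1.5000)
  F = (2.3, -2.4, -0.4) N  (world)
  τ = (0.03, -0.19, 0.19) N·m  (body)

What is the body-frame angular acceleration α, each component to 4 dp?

α = (0.6000, -0.9667, 1.4514)

precession coupling ω×(Iω) = (0.0060, -0.0450, -0.0132)
angular accel α = (0.6000, -0.9667, 1.4514)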